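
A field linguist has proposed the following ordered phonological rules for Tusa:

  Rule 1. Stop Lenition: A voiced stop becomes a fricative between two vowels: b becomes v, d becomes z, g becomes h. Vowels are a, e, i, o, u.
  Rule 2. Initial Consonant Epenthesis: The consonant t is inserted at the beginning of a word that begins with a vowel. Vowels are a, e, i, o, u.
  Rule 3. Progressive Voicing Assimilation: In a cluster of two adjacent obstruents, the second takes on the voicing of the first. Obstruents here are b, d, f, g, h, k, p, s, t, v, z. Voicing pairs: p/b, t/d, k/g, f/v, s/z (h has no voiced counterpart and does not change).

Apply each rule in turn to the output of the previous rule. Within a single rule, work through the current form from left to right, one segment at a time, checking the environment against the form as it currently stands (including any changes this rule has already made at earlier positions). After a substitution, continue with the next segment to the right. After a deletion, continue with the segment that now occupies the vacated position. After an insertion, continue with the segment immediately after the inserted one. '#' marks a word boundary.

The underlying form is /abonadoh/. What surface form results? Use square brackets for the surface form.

Rule 1 Stop Lenition: [abonadoh] → [avonazoh]
Rule 2 Initial Consonant Epenthesis: [avonazoh] → [tavonazoh]
Rule 3 Progressive Voicing Assimilation: no change — [tavonazoh]

[tavonazoh]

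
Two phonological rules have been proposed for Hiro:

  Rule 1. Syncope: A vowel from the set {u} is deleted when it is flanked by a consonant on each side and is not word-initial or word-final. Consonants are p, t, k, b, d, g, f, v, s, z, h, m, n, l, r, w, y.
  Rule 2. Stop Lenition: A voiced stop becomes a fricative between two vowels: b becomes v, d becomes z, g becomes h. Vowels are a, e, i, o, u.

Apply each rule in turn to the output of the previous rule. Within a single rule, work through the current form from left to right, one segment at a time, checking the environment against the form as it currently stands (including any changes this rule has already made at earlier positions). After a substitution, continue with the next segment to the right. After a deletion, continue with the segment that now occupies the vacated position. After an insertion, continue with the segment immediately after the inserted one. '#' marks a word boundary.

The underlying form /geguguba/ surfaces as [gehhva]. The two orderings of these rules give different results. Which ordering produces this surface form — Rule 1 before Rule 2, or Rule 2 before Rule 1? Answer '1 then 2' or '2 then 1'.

Order 1 then 2:
  1 Syncope: [geguguba] → [geggba]
  2 Stop Lenition: no change — [geggba]
  result: [geggba]
Order 2 then 1:
  2 Stop Lenition: [geguguba] → [gehuhuva]
  1 Syncope: [gehuhuva] → [gehhva]
  result: [gehhva]

2 then 1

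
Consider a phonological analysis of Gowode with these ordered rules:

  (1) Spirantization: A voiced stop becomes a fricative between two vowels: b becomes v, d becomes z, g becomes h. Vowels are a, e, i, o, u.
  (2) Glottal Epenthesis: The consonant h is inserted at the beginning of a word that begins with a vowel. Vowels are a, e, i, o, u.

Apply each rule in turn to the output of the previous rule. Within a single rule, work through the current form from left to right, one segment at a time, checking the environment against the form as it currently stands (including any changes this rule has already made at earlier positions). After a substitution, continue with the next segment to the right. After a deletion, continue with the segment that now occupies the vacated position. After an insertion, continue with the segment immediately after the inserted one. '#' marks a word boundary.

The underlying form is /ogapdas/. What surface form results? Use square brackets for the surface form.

(1) Spirantization: [ogapdas] → [ohapdas]
(2) Glottal Epenthesis: [ohapdas] → [hohapdas]

[hohapdas]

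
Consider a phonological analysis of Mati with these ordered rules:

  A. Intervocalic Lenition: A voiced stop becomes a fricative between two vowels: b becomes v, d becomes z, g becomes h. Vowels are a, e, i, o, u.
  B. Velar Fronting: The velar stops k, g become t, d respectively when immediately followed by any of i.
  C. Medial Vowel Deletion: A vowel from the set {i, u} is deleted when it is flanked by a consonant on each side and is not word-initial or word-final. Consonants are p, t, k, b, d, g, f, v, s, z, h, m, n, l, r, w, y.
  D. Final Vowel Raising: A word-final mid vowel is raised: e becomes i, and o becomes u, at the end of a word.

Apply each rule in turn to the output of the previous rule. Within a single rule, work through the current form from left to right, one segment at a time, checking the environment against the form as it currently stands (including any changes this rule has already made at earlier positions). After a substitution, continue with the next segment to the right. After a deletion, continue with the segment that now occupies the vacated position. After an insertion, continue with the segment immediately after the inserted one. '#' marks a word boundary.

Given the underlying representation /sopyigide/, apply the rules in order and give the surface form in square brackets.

[sopyhzi]

A Intervocalic Lenition: [sopyigide] → [sopyihize]
B Velar Fronting: no change — [sopyihize]
C Medial Vowel Deletion: [sopyihize] → [sopyhze]
D Final Vowel Raising: [sopyhze] → [sopyhzi]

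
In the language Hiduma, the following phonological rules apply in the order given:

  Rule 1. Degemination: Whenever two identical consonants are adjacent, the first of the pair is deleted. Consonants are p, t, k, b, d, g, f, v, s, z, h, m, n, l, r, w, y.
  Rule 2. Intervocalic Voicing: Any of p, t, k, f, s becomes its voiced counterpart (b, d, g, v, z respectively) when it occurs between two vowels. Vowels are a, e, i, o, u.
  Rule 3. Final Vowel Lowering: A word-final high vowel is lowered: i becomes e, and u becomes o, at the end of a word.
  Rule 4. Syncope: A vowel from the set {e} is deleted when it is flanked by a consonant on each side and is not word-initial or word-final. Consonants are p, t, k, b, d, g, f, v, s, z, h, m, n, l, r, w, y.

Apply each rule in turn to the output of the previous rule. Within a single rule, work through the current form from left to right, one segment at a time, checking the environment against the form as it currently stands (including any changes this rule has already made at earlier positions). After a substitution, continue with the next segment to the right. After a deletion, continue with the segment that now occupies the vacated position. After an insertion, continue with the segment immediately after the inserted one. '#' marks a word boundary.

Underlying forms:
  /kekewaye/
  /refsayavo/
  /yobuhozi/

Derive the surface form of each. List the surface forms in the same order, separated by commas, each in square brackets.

/kekewaye/:
  Rule 1 Degemination: no change — [kekewaye]
  Rule 2 Intervocalic Voicing: [kekewaye] → [kegewaye]
  Rule 3 Final Vowel Lowering: no change — [kegewaye]
  Rule 4 Syncope: [kegewaye] → [kgwaye]
/refsayavo/:
  Rule 1 Degemination: no change — [refsayavo]
  Rule 2 Intervocalic Voicing: no change — [refsayavo]
  Rule 3 Final Vowel Lowering: no change — [refsayavo]
  Rule 4 Syncope: [refsayavo] → [rfsayavo]
/yobuhozi/:
  Rule 1 Degemination: no change — [yobuhozi]
  Rule 2 Intervocalic Voicing: no change — [yobuhozi]
  Rule 3 Final Vowel Lowering: [yobuhozi] → [yobuhoze]
  Rule 4 Syncope: no change — [yobuhoze]

[kgwaye], [rfsayavo], [yobuhoze]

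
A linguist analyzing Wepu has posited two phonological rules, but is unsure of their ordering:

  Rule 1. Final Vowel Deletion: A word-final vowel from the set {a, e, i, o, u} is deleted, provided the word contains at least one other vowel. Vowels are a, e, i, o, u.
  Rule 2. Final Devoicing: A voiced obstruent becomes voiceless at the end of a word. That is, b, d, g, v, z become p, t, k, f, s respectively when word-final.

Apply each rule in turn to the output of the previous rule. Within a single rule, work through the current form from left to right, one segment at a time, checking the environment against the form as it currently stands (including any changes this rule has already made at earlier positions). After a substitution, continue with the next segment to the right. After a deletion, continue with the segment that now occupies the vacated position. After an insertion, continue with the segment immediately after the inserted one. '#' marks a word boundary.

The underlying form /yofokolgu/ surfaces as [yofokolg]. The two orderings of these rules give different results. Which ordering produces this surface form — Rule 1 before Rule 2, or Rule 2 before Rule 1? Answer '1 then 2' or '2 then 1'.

Order 1 then 2:
  1 Final Vowel Deletion: [yofokolgu] → [yofokolg]
  2 Final Devoicing: [yofokolg] → [yofokolk]
  result: [yofokolk]
Order 2 then 1:
  2 Final Devoicing: no change — [yofokolgu]
  1 Final Vowel Deletion: [yofokolgu] → [yofokolg]
  result: [yofokolg]

2 then 1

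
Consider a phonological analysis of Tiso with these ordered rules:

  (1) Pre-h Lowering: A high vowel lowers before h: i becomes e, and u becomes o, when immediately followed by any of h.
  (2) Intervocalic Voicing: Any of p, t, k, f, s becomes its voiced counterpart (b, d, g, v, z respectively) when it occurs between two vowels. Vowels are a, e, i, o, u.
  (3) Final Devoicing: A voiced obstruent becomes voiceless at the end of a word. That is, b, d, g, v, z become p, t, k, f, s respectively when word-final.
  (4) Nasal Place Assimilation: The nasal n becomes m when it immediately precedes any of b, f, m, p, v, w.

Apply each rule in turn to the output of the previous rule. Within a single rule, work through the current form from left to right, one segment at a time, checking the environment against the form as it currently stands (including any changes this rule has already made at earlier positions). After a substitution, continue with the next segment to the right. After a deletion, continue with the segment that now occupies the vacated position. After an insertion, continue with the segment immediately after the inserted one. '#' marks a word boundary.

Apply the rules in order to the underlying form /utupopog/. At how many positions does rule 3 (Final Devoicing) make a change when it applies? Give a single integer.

(1) Pre-h Lowering: no change — [utupopog]
(2) Intervocalic Voicing: [utupopog] → [udubobog]
(3) Final Devoicing: [udubobog] → [udubobok]
(4) Nasal Place Assimilation: no change — [udubobok]
Rule 3 changed 1 position(s).

1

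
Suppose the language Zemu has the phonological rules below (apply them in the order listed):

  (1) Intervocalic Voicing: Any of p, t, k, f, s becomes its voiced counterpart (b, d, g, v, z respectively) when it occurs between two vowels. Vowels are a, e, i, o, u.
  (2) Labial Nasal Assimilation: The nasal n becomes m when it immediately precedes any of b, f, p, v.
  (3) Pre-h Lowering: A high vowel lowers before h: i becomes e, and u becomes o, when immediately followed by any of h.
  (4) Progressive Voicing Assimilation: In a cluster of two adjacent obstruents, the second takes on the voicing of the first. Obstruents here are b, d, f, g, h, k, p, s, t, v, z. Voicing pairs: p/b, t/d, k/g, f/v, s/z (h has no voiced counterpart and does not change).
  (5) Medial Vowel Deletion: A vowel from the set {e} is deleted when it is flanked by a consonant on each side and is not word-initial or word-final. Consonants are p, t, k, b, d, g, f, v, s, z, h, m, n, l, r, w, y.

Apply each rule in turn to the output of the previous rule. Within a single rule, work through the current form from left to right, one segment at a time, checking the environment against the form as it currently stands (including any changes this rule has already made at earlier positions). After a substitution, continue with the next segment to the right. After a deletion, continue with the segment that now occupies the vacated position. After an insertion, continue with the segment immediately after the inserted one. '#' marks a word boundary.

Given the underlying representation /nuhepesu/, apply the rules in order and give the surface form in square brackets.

(1) Intervocalic Voicing: [nuhepesu] → [nuhebezu]
(2) Labial Nasal Assimilation: no change — [nuhebezu]
(3) Pre-h Lowering: [nuhebezu] → [nohebezu]
(4) Progressive Voicing Assimilation: no change — [nohebezu]
(5) Medial Vowel Deletion: [nohebezu] → [nohbzu]

[nohbzu]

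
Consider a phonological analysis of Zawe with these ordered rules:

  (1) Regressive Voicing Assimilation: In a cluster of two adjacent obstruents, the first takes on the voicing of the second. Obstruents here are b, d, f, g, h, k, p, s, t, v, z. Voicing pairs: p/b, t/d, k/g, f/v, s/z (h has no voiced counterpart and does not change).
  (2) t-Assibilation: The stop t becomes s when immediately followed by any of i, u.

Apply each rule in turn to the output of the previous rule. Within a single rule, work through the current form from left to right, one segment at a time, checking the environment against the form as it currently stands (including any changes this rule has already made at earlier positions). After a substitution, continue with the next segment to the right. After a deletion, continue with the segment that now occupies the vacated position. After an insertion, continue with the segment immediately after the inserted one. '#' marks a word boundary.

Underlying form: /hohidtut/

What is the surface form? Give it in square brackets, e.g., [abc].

(1) Regressive Voicing Assimilation: [hohidtut] → [hohittut]
(2) t-Assibilation: [hohittut] → [hohitsut]

[hohitsut]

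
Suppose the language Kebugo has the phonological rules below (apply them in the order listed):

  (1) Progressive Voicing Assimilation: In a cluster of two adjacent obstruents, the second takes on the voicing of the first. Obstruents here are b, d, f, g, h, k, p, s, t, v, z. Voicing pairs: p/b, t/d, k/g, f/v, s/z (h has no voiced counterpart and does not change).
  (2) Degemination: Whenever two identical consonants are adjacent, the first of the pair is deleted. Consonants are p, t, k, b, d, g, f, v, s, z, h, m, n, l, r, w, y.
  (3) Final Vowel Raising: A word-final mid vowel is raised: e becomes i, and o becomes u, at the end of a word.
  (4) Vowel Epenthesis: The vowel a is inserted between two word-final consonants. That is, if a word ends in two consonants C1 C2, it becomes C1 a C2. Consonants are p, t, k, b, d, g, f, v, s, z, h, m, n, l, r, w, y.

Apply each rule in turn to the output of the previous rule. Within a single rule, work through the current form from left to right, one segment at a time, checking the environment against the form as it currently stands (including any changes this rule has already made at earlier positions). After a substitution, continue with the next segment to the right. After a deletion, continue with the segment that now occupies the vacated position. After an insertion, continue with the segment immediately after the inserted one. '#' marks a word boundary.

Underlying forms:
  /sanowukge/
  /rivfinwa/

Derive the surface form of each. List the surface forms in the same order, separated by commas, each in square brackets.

[sanowuki], [rivinwa]

/sanowukge/:
  (1) Progressive Voicing Assimilation: [sanowukge] → [sanowukke]
  (2) Degemination: [sanowukke] → [sanowuke]
  (3) Final Vowel Raising: [sanowuke] → [sanowuki]
  (4) Vowel Epenthesis: no change — [sanowuki]
/rivfinwa/:
  (1) Progressive Voicing Assimilation: [rivfinwa] → [rivvinwa]
  (2) Degemination: [rivvinwa] → [rivinwa]
  (3) Final Vowel Raising: no change — [rivinwa]
  (4) Vowel Epenthesis: no change — [rivinwa]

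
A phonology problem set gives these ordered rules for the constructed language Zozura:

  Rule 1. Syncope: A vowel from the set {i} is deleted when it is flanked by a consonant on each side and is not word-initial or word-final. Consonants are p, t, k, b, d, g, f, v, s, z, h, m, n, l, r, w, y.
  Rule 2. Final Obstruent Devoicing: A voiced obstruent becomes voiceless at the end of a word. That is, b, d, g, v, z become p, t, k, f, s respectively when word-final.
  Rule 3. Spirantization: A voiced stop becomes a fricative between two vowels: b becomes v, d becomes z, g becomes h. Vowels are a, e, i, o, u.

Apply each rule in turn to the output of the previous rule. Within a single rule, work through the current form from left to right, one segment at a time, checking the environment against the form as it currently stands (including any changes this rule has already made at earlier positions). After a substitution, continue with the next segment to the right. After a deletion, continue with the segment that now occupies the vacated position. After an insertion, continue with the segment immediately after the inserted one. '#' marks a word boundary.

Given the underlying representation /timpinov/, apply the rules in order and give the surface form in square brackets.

[tmpnof]

Rule 1 Syncope: [timpinov] → [tmpnov]
Rule 2 Final Obstruent Devoicing: [tmpnov] → [tmpnof]
Rule 3 Spirantization: no change — [tmpnof]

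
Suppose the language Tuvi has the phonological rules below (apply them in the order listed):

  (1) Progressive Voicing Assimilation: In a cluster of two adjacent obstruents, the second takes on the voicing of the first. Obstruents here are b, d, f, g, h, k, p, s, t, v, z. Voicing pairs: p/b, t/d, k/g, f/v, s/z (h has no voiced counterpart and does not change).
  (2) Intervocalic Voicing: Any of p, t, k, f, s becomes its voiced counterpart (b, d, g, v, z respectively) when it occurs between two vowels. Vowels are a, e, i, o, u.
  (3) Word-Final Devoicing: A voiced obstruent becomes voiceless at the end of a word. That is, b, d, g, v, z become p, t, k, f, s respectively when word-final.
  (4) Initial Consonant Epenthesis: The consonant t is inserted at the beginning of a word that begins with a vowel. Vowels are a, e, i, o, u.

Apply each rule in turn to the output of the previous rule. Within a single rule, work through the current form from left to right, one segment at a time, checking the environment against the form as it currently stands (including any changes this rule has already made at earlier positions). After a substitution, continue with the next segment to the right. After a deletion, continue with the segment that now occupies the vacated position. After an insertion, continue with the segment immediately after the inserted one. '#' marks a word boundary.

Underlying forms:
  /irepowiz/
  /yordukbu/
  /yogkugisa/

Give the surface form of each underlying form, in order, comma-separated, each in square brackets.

[tirebowis], [yordukpu], [yoggugiza]

/irepowiz/:
  (1) Progressive Voicing Assimilation: no change — [irepowiz]
  (2) Intervocalic Voicing: [irepowiz] → [irebowiz]
  (3) Word-Final Devoicing: [irebowiz] → [irebowis]
  (4) Initial Consonant Epenthesis: [irebowis] → [tirebowis]
/yordukbu/:
  (1) Progressive Voicing Assimilation: [yordukbu] → [yordukpu]
  (2) Intervocalic Voicing: no change — [yordukpu]
  (3) Word-Final Devoicing: no change — [yordukpu]
  (4) Initial Consonant Epenthesis: no change — [yordukpu]
/yogkugisa/:
  (1) Progressive Voicing Assimilation: [yogkugisa] → [yoggugisa]
  (2) Intervocalic Voicing: [yoggugisa] → [yoggugiza]
  (3) Word-Final Devoicing: no change — [yoggugiza]
  (4) Initial Consonant Epenthesis: no change — [yoggugiza]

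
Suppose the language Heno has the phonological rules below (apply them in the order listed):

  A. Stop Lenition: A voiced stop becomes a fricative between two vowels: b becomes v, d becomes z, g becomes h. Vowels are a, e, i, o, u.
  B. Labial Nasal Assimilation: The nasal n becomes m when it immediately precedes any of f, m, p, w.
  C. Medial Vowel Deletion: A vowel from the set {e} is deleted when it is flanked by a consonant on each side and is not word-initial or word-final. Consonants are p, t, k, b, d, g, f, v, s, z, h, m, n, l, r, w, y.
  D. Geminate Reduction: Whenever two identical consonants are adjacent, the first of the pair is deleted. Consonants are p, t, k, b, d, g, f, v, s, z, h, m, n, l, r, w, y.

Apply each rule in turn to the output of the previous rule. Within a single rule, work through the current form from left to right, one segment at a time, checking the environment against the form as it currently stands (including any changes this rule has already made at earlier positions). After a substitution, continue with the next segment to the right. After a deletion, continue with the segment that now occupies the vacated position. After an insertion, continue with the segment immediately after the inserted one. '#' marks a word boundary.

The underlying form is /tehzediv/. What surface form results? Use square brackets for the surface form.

[thziv]

A Stop Lenition: [tehzediv] → [tehzeziv]
B Labial Nasal Assimilation: no change — [tehzeziv]
C Medial Vowel Deletion: [tehzeziv] → [thzziv]
D Geminate Reduction: [thzziv] → [thziv]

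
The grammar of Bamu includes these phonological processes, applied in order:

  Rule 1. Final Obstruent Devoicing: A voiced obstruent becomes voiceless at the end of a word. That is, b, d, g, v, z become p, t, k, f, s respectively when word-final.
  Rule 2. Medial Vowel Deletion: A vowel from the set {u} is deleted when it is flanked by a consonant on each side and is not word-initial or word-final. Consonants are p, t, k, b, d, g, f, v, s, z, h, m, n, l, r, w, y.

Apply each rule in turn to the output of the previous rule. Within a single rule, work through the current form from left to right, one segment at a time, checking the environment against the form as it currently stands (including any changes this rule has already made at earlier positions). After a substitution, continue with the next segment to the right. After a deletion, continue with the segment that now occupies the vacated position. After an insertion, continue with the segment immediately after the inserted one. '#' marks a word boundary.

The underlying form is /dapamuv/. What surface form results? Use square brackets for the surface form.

[dapamf]

Rule 1 Final Obstruent Devoicing: [dapamuv] → [dapamuf]
Rule 2 Medial Vowel Deletion: [dapamuf] → [dapamf]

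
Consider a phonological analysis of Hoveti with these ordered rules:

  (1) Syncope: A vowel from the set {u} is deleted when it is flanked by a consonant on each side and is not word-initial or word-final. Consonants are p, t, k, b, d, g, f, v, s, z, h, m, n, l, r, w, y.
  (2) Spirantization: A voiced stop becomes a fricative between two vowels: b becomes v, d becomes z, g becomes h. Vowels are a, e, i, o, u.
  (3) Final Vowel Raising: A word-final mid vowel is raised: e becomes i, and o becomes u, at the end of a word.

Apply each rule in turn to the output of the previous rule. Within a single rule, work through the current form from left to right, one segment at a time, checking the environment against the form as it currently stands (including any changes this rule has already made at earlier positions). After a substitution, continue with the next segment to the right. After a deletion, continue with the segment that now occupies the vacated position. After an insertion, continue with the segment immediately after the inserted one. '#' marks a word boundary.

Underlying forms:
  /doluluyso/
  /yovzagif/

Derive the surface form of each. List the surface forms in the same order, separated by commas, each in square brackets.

/doluluyso/:
  (1) Syncope: [doluluyso] → [dollyso]
  (2) Spirantization: no change — [dollyso]
  (3) Final Vowel Raising: [dollyso] → [dollysu]
/yovzagif/:
  (1) Syncope: no change — [yovzagif]
  (2) Spirantization: [yovzagif] → [yovzahif]
  (3) Final Vowel Raising: no change — [yovzahif]

[dollysu], [yovzahif]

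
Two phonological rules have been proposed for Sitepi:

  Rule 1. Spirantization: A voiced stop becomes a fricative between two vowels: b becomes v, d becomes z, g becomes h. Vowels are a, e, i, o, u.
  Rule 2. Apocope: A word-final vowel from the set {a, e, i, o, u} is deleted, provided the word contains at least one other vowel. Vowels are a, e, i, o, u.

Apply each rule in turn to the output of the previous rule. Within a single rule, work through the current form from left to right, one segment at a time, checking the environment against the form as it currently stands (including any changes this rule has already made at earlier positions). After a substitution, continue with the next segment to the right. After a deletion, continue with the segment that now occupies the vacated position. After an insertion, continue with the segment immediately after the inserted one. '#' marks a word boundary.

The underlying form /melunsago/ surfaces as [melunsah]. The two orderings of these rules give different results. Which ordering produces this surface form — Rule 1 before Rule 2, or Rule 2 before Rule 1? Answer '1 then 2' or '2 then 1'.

1 then 2

Order 1 then 2:
  1 Spirantization: [melunsago] → [melunsaho]
  2 Apocope: [melunsaho] → [melunsah]
  result: [melunsah]
Order 2 then 1:
  2 Apocope: [melunsago] → [melunsag]
  1 Spirantization: no change — [melunsag]
  result: [melunsag]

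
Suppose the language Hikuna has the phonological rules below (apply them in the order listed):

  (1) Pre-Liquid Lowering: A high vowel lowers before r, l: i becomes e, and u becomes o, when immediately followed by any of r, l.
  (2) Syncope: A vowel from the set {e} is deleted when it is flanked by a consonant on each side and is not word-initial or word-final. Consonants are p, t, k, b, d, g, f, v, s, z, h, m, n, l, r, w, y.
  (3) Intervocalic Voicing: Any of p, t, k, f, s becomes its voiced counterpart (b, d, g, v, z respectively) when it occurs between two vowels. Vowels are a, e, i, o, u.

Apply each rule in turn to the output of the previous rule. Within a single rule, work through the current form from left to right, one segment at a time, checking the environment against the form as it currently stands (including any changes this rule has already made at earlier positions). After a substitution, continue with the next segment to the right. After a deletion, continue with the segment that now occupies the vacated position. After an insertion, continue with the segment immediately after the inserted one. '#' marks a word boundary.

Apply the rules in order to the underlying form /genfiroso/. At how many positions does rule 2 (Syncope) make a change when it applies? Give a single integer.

2

(1) Pre-Liquid Lowering: [genfiroso] → [genferoso]
(2) Syncope: [genferoso] → [gnfroso]
(3) Intervocalic Voicing: [gnfroso] → [gnfrozo]
Rule 2 changed 2 position(s).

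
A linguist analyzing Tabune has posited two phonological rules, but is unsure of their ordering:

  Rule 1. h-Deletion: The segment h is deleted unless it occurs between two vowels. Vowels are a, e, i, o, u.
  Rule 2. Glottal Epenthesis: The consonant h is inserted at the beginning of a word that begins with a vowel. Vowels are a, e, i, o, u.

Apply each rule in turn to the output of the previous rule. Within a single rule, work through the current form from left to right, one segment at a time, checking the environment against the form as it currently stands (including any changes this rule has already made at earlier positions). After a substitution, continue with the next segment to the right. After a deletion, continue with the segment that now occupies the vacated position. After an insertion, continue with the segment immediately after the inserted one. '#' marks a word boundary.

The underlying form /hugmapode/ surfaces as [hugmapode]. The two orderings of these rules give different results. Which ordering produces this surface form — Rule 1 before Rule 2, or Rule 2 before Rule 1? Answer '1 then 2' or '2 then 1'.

Order 1 then 2:
  1 h-Deletion: [hugmapode] → [ugmapode]
  2 Glottal Epenthesis: [ugmapode] → [hugmapode]
  result: [hugmapode]
Order 2 then 1:
  2 Glottal Epenthesis: no change — [hugmapode]
  1 h-Deletion: [hugmapode] → [ugmapode]
  result: [ugmapode]

1 then 2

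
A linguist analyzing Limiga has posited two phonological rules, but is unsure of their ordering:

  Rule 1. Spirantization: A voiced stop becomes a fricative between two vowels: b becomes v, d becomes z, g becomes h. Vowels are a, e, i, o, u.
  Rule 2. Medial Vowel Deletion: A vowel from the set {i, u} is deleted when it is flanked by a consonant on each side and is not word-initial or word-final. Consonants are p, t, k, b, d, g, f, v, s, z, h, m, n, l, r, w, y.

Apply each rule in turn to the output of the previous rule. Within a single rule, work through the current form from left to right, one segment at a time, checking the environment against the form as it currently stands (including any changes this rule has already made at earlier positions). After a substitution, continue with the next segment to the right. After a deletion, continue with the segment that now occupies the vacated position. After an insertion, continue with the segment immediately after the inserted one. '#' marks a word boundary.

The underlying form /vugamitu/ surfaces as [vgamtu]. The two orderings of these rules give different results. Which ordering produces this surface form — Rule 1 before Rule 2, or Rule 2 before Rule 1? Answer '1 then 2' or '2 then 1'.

Order 1 then 2:
  1 Spirantization: [vugamitu] → [vuhamitu]
  2 Medial Vowel Deletion: [vuhamitu] → [vhamtu]
  result: [vhamtu]
Order 2 then 1:
  2 Medial Vowel Deletion: [vugamitu] → [vgamtu]
  1 Spirantization: no change — [vgamtu]
  result: [vgamtu]

2 then 1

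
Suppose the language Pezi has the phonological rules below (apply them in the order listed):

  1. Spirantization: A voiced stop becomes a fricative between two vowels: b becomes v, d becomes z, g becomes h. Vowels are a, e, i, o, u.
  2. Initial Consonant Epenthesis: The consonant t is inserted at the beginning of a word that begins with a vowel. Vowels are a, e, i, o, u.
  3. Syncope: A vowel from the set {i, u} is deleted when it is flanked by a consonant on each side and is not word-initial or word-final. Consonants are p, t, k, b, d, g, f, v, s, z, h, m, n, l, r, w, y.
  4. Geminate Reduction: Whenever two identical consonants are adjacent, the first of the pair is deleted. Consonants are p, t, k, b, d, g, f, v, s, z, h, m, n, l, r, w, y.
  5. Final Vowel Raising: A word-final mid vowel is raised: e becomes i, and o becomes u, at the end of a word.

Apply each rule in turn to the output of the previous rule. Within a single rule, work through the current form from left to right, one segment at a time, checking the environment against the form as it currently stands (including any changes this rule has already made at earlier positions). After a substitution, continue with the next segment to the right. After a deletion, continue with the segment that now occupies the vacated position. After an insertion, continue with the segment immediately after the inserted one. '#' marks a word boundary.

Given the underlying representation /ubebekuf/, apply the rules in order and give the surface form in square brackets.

[tvevekf]

1 Spirantization: [ubebekuf] → [uvevekuf]
2 Initial Consonant Epenthesis: [uvevekuf] → [tuvevekuf]
3 Syncope: [tuvevekuf] → [tvevekf]
4 Geminate Reduction: no change — [tvevekf]
5 Final Vowel Raising: no change — [tvevekf]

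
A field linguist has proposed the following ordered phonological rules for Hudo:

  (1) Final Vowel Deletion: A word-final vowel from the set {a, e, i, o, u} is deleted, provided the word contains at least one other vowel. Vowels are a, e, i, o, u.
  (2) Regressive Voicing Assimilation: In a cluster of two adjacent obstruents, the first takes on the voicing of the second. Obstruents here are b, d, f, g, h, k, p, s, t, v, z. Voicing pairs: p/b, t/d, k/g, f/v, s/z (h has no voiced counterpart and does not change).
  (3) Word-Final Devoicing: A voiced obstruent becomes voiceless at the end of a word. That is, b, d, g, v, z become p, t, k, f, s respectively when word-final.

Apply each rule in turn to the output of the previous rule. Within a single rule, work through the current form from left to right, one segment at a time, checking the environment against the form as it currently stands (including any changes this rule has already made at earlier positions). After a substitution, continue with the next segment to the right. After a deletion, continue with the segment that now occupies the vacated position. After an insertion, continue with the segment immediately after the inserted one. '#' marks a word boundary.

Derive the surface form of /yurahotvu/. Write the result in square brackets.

(1) Final Vowel Deletion: [yurahotvu] → [yurahotv]
(2) Regressive Voicing Assimilation: [yurahotv] → [yurahodv]
(3) Word-Final Devoicing: [yurahodv] → [yurahodf]

[yurahodf]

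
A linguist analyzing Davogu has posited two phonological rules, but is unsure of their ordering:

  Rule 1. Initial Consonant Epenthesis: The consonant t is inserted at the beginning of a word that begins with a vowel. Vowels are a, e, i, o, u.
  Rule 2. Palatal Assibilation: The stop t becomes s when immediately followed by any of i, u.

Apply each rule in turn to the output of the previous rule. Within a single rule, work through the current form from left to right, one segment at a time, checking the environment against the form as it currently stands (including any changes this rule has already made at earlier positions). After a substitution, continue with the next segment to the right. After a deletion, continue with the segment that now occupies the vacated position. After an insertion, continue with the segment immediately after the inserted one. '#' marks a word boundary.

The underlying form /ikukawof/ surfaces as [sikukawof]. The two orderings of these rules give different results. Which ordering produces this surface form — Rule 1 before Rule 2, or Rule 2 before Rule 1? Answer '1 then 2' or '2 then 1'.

Order 1 then 2:
  1 Initial Consonant Epenthesis: [ikukawof] → [tikukawof]
  2 Palatal Assibilation: [tikukawof] → [sikukawof]
  result: [sikukawof]
Order 2 then 1:
  2 Palatal Assibilation: no change — [ikukawof]
  1 Initial Consonant Epenthesis: [ikukawof] → [tikukawof]
  result: [tikukawof]

1 then 2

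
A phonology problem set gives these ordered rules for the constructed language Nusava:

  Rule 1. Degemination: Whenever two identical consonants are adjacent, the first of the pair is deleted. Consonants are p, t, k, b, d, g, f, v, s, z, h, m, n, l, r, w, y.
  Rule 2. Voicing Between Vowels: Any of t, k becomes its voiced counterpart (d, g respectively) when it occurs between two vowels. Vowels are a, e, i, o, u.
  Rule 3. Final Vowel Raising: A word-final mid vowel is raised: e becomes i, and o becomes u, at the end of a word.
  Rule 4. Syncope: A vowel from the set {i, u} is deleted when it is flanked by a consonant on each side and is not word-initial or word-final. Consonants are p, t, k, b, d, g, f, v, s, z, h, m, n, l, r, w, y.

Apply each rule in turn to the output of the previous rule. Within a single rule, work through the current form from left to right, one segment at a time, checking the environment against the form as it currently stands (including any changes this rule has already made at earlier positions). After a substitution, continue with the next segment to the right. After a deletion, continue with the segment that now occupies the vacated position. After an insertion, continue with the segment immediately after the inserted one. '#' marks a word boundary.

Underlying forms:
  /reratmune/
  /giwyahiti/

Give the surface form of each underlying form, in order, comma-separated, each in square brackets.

[reratmni], [gwyahdi]

/reratmune/:
  Rule 1 Degemination: no change — [reratmune]
  Rule 2 Voicing Between Vowels: no change — [reratmune]
  Rule 3 Final Vowel Raising: [reratmune] → [reratmuni]
  Rule 4 Syncope: [reratmuni] → [reratmni]
/giwyahiti/:
  Rule 1 Degemination: no change — [giwyahiti]
  Rule 2 Voicing Between Vowels: [giwyahiti] → [giwyahidi]
  Rule 3 Final Vowel Raising: no change — [giwyahidi]
  Rule 4 Syncope: [giwyahidi] → [gwyahdi]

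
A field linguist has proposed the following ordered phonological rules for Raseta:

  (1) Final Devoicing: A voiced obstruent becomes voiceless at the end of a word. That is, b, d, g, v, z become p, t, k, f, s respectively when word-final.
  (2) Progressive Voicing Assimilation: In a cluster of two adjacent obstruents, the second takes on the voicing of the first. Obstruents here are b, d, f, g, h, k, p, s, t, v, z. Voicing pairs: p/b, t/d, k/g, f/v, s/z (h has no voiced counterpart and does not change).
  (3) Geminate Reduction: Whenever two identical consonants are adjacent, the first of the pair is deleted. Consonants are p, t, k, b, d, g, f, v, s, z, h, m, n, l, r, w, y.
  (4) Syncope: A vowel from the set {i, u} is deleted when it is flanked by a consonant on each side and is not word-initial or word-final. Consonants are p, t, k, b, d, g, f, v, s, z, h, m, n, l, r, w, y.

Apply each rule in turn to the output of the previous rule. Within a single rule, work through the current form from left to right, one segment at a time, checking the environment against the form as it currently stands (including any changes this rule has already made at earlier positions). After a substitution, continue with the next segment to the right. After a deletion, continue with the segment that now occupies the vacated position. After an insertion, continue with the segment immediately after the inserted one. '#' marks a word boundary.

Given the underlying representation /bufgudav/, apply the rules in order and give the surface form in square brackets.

[bfkdaf]

(1) Final Devoicing: [bufgudav] → [bufgudaf]
(2) Progressive Voicing Assimilation: [bufgudaf] → [bufkudaf]
(3) Geminate Reduction: no change — [bufkudaf]
(4) Syncope: [bufkudaf] → [bfkdaf]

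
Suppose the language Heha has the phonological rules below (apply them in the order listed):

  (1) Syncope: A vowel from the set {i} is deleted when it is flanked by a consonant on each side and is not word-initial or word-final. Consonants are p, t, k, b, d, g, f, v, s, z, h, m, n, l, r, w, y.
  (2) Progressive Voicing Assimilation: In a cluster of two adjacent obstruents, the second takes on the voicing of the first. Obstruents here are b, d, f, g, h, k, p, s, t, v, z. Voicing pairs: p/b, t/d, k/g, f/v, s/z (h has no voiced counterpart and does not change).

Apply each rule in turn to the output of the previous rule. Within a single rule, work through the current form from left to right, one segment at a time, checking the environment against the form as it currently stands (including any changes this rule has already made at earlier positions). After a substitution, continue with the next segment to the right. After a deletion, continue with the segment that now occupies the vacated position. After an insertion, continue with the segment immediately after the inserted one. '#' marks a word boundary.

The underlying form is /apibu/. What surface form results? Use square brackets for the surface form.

(1) Syncope: [apibu] → [apbu]
(2) Progressive Voicing Assimilation: [apbu] → [appu]

[appu]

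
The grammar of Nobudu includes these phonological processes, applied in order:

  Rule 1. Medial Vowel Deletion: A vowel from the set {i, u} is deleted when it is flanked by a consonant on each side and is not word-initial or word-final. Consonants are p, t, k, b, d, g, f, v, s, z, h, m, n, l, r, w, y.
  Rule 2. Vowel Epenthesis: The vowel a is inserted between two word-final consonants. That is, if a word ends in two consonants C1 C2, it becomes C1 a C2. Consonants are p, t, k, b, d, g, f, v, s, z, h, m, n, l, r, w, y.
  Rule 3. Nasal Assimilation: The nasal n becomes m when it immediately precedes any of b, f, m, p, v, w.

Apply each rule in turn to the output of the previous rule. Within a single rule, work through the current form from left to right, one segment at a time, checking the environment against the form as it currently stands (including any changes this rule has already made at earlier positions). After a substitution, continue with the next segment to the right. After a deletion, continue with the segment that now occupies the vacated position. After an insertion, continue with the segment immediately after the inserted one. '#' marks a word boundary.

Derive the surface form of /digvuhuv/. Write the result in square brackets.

[dgvhav]

Rule 1 Medial Vowel Deletion: [digvuhuv] → [dgvhv]
Rule 2 Vowel Epenthesis: [dgvhv] → [dgvhav]
Rule 3 Nasal Assimilation: no change — [dgvhav]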